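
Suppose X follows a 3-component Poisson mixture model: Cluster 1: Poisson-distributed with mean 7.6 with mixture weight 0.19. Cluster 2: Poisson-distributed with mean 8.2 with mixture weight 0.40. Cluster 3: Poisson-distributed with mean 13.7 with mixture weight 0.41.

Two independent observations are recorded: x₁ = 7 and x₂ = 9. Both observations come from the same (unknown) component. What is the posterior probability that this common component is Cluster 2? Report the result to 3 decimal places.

By Bayes' theorem, P(k | x) = P(Z=k) f_k(x) / Σ_j P(Z=j) f_j(x).
Since both observations come from the same component, the likelihood for component k is f_k(x₁)·f_k(x₂).
  p_1 = [e^(−7.6)·7.6^7/7! = 0.145421] × [0.11666] = 0.0169648
  p_2 = [e^(−8.2)·8.2^7/7! = 0.135848] × [0.126866] = 0.0172345
  p_3 = [e^(−13.7)·13.7^7/7! = 0.0201734] × [0.0525881] = 0.00106088
Weight by the priors:
  P(Z=1)·p_1 = 0.19 × 0.0169648 = 0.0032233
  P(Z=2)·p_2 = 0.40 × 0.0172345 = 0.0068938
  P(Z=3)·p_3 = 0.41 × 0.00106088 = 0.000434961
Normaliser: 0.0032233 + 0.0068938 + 0.000434961 = 0.0105521
P(Cluster 2 | x₁, x₂) = 0.0068938 / 0.0105521 ≈ 0.653

0.653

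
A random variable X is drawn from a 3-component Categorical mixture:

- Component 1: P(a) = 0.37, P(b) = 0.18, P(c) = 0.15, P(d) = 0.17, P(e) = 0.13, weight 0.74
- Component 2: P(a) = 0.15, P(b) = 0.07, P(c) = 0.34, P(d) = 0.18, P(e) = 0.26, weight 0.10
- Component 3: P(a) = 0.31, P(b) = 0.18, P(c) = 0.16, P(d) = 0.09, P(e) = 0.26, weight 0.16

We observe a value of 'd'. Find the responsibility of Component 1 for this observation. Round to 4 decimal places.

0.7952

By Bayes' theorem, P(k | x) = π_k f_k(x) / Σ_j π_j f_j(x).
Evaluate each component's likelihood at the observed value:
  p_1 = 0.17
  p_2 = 0.18
  p_3 = 0.09
Multiply by the mixture weights:
  π_1·p_1 = 0.74 × 0.17 = 0.1258
  π_2·p_2 = 0.10 × 0.18 = 0.018
  π_3·p_3 = 0.16 × 0.09 = 0.0144
Marginal: 0.1258 + 0.018 + 0.0144 = 0.1582
Responsibility of Component 1: 0.1258 / 0.1582 ≈ 0.7952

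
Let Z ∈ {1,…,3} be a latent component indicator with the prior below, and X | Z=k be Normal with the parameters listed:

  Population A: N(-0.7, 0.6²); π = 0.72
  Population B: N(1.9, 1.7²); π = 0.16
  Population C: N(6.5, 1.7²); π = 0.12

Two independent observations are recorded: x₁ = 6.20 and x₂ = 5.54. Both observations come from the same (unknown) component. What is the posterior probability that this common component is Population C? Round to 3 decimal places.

0.993

The responsibility of component k is π_k f_k(x) divided by Σ_j π_j f_j(x).
Since both observations come from the same component, the likelihood for component k is f_k(x₁)·f_k(x₂).
  L_A = [1.27361e-29] × [2.16827e-24] = 2.76153e-53
  L_B = [0.00957568] × [0.0237094] = 0.000227033
  L_C = [0.231046] × [0.200085] = 0.0462289
Multiply by the mixture weights:
  π_A·L_A = 0.72 × 2.76153e-53 = 1.9883e-53
  π_B·L_B = 0.16 × 0.000227033 = 3.63253e-05
  π_C·L_C = 0.12 × 0.0462289 = 0.00554746
Normaliser: 1.9883e-53 + 3.63253e-05 + 0.00554746 = 0.00558379
P(Population C | data) ≈ 0.993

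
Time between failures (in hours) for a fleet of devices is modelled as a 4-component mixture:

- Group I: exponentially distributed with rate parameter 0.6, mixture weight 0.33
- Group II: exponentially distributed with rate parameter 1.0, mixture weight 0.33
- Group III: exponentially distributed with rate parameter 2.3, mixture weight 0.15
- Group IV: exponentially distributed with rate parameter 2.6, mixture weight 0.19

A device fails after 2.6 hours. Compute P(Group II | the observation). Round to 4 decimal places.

By Bayes' theorem, P(k | x) = π_k f_k(x) / Σ_j π_j f_j(x).
Component likelihoods at x = 2.6 hours:
  f_I = 0.126082
  f_II = 0.0742736
  f_III = 0.0058163
  f_IV = 0.003014
Unnormalised posteriors:
  π_I·f_I = 0.33 × 0.126082 = 0.0416069
  π_II·f_II = 0.33 × 0.0742736 = 0.0245103
  π_III·f_III = 0.15 × 0.0058163 = 0.000872445
  π_IV·f_IV = 0.19 × 0.003014 = 0.000572659
Marginal: 0.0416069 + 0.0245103 + 0.000872445 + 0.000572659 = 0.0675623
Responsibility of Group II: 0.0245103 / 0.0675623 ≈ 0.3628

0.3628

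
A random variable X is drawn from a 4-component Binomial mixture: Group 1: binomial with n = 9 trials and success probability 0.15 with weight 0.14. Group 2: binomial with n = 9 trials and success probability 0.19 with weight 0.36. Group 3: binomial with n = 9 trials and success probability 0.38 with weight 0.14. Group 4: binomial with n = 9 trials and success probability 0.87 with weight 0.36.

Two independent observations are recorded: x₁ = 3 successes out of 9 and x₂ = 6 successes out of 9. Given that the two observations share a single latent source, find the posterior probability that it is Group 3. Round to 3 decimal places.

0.941

P(component k | x) = w_k·f_k(x) / marginal(x), where marginal(x) = Σ_j w_j·f_j(x).
Since both observations come from the same component, the likelihood for component k is f_k(x₁)·f_k(x₂).
  f_1 = [C(9,3)·0.15^3·0.85^6 = 84·0.003375·0.37715 = 0.106922] × [0.000587602] = 6.28276e-05
  f_2 = [C(9,3)·0.19^3·0.81^6 = 84·0.006859·0.28243 = 0.162723] × [0.00210018] = 0.000341748
  f_3 = [C(9,3)·0.38^3·0.62^6 = 84·0.054872·0.0568002 = 0.261806] × [0.0602776] = 0.0157811
  f_4 = [C(9,3)·0.87^3·0.13^6 = 84·0.658503·4.82681e-06 = 0.000266991] × [0.0800248] = 2.13659e-05
Unnormalised posteriors:
  w_1·f_1 = 0.14 × 6.28276e-05 = 8.79586e-06
  w_2·f_2 = 0.36 × 0.000341748 = 0.000123029
  w_3·f_3 = 0.14 × 0.0157811 = 0.00220935
  w_4·f_4 = 0.36 × 2.13659e-05 = 7.69174e-06
Normaliser: 8.79586e-06 + 0.000123029 + 0.00220935 + 7.69174e-06 = 0.00234887
P(Group 3 | x) ≈ 0.941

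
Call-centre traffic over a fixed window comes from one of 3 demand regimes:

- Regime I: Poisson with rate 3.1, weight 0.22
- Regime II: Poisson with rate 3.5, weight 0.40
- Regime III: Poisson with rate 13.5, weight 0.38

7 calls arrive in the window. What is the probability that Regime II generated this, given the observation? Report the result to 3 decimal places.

0.527

P(component k | x) = P(Z=k)·f_k(x) / marginal(x), where marginal(x) = Σ_j P(Z=j)·f_j(x).
Poisson probabilities:
  p_I = e^(−3.1)·3.1^7/7! = 0.0245917
  p_II = e^(−3.5)·3.5^7/7! = 0.0385492
  p_III = e^(−13.5)·13.5^7/7! = 0.0222295
Multiply by the mixture weights:
  P(Z=I)·p_I = 0.22 × 0.0245917 = 0.00541017
  P(Z=II)·p_II = 0.40 × 0.0385492 = 0.0154197
  P(Z=III)·p_III = 0.38 × 0.0222295 = 0.00844722
Evidence: 0.00541017 + 0.0154197 + 0.00844722 = 0.0292771
Responsibility of Regime II: 0.0154197 / 0.0292771 ≈ 0.527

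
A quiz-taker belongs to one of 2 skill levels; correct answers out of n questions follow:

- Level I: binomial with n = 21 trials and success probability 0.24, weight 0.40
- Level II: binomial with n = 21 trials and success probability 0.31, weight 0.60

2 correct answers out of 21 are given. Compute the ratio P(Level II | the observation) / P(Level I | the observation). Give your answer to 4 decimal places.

The posterior odds equal the prior odds times the likelihood ratio: (π_i/π_j)·(f_i(x)/f_j(x)).
Binomial probabilities:
  p_I = C(21,2)·0.24^2·0.76^19 = 210·0.0576·0.00543824 = 0.0657809
  p_II = C(21,2)·0.31^2·0.69^19 = 210·0.0961·0.000867227 = 0.0175015
Posterior odds = (π_II·p_II) / (π_I·p_I) = (0.60·0.0175015) / (0.40·0.0657809) = 0.0105009 / 0.0263124 ≈ 0.3991

0.3991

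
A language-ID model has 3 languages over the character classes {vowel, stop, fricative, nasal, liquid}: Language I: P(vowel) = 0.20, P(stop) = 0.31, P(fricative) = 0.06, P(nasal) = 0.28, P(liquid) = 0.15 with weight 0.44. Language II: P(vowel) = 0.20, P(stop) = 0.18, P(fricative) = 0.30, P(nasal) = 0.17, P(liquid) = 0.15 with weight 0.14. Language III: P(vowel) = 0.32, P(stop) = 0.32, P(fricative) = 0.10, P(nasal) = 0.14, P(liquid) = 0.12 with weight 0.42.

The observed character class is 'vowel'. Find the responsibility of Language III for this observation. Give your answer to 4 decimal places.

0.5367

Posterior ∝ prior × likelihood, so P(k | x) ∝ π_k f_k(x); normalise over all components.
Categorical probabilities:
  L_I = 0.2
  L_II = 0.2
  L_III = 0.32
Multiply by the mixture weights:
  π_I·L_I = 0.44 × 0.2 = 0.088
  π_II·L_II = 0.14 × 0.2 = 0.028
  π_III·L_III = 0.42 × 0.32 = 0.1344
Evidence: 0.088 + 0.028 + 0.1344 = 0.2504
Responsibility of Language III: 0.1344 / 0.2504 ≈ 0.5367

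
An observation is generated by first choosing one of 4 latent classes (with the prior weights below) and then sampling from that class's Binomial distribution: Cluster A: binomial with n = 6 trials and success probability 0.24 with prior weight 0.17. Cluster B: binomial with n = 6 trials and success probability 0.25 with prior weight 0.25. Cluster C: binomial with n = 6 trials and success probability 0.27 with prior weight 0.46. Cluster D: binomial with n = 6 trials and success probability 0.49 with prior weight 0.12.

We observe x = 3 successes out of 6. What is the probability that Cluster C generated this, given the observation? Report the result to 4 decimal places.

0.4362

The responsibility of component k is π_k f_k(x) divided by Σ_j π_j f_j(x).
Binomial probabilities:
  f_A = C(6,3)·0.24^3·0.76^3 = 20·0.013824·0.438976 = 0.121368
  f_B = C(6,3)·0.25^3·0.75^3 = 20·0.015625·0.421875 = 0.131836
  f_C = C(6,3)·0.27^3·0.73^3 = 20·0.019683·0.389017 = 0.15314
  f_D = C(6,3)·0.49^3·0.51^3 = 20·0.117649·0.132651 = 0.312125
Weight by the priors:
  π_A·f_A = 0.17 × 0.121368 = 0.0206326
  π_B·f_B = 0.25 × 0.131836 = 0.032959
  π_C·f_C = 0.46 × 0.15314 = 0.0704446
  π_D·f_D = 0.12 × 0.312125 = 0.037455
Denominator: 0.0206326 + 0.032959 + 0.0704446 + 0.037455 = 0.161491
Responsibility of Cluster C: 0.0704446 / 0.161491 ≈ 0.4362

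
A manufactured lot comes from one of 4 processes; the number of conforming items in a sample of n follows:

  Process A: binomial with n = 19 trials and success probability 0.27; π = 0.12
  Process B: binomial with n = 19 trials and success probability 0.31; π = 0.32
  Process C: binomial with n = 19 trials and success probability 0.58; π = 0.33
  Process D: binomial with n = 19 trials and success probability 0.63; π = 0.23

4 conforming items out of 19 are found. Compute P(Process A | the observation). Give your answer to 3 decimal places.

By Bayes' theorem, P(k | x) = w_k f_k(x) / Σ_j w_j f_j(x).
Evaluate each component's likelihood at the observed value:
  p_A = 0.183519
  p_B = 0.136952
  p_C = 0.000979118
  p_D = 0.000203597
Unnormalised posteriors:
  w_A·p_A = 0.12 × 0.183519 = 0.0220223
  w_B·p_B = 0.32 × 0.136952 = 0.0438245
  w_C·p_C = 0.33 × 0.000979118 = 0.000323109
  w_D·p_D = 0.23 × 0.000203597 = 4.68274e-05
Marginal: 0.0220223 + 0.0438245 + 0.000323109 + 4.68274e-05 = 0.0662167
P(Process A | x) ≈ 0.333

0.333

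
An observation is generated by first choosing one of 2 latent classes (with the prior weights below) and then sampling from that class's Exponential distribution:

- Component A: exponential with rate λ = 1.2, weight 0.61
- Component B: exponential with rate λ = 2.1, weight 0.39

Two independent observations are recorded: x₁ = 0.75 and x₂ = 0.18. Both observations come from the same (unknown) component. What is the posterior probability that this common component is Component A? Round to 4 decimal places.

0.5412

P(component k | x) = w_k·f_k(x) / marginal(x), where marginal(x) = Σ_j w_j·f_j(x).
Since both observations come from the same component, the likelihood for component k is f_k(x₁)·f_k(x₂).
  L_A = [0.487884] × [0.966882] = 0.471726
  L_B = [0.434716] × [1.43898] = 0.625549
Weight by the priors:
  w_A·L_A = 0.61 × 0.471726 = 0.287753
  w_B·L_B = 0.39 × 0.625549 = 0.243964
Evidence: 0.287753 + 0.243964 = 0.531717
Responsibility of Component A: 0.287753 / 0.531717 ≈ 0.5412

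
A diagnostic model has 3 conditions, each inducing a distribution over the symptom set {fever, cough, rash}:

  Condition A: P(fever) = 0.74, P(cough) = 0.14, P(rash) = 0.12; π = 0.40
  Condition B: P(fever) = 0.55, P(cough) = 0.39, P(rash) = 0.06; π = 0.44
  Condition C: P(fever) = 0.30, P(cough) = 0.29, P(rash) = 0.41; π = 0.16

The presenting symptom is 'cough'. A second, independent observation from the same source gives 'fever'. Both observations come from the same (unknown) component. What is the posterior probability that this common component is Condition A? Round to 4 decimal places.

0.2767

By Bayes' theorem, P(k | x) = w_k f_k(x) / Σ_j w_j f_j(x).
Since both observations come from the same component, the likelihood for component k is f_k(x₁)·f_k(x₂).
  L_A = [P(cough | comp) = 0.14] × [0.74] = 0.1036
  L_B = [P(cough | comp) = 0.39] × [0.55] = 0.2145
  L_C = [P(cough | comp) = 0.29] × [0.3] = 0.087
Multiply by the mixture weights:
  w_A·L_A = 0.40 × 0.1036 = 0.04144
  w_B·L_B = 0.44 × 0.2145 = 0.09438
  w_C·L_C = 0.16 × 0.087 = 0.01392
Denominator: 0.04144 + 0.09438 + 0.01392 = 0.14974
Responsibility of Condition A: 0.04144 / 0.14974 ≈ 0.2767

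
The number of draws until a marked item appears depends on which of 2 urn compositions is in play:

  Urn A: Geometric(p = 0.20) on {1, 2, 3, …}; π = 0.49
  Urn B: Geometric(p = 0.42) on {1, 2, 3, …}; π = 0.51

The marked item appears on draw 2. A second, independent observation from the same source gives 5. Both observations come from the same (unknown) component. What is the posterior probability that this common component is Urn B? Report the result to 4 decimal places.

0.4790

Posterior ∝ prior × likelihood, so P(k | x) ∝ π_k f_k(x); normalise over all components.
Since both observations come from the same component, the likelihood for component k is f_k(x₁)·f_k(x₂).
  p_A = [0.16] × [0.08192] = 0.0131072
  p_B = [0.2436] × [0.0475293] = 0.0115781
Multiply by the mixture weights:
  π_A·p_A = 0.49 × 0.0131072 = 0.00642253
  π_B·p_B = 0.51 × 0.0115781 = 0.00590485
Sum: 0.00642253 + 0.00590485 = 0.0123274
P(Urn B | x₁, x₂) = 0.00590485 / 0.0123274 ≈ 0.4790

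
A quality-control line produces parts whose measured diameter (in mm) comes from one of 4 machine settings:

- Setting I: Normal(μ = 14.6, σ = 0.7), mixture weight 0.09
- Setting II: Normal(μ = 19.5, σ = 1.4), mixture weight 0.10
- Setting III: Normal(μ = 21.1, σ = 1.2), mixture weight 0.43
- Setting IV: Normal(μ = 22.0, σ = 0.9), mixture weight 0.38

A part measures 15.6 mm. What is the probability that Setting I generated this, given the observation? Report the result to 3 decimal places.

Apply Bayes' rule: the posterior for each component is proportional to its prior times its likelihood at x.
Evaluate each component's likelihood at the observed value:
  f_I = 0.205426
  f_II = 0.00588403
  f_III = 9.12281e-06
  f_IV = 4.63433e-12
Multiply by the mixture weights:
  π_I·f_I = 0.09 × 0.205426 = 0.0184883
  π_II·f_II = 0.10 × 0.00588403 = 0.000588403
  π_III·f_III = 0.43 × 9.12281e-06 = 3.92281e-06
  π_IV·f_IV = 0.38 × 4.63433e-12 = 1.76105e-12
Marginal: 0.0184883 + 0.000588403 + 3.92281e-06 + 1.76105e-12 = 0.0190806
So the posterior for Setting I is 0.0184883 / 0.0190806 ≈ 0.969.

0.969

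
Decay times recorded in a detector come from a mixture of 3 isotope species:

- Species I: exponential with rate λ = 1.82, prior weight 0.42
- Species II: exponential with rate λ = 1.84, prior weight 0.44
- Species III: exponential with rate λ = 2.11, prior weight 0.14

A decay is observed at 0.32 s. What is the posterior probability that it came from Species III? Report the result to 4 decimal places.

The responsibility of component k is π_k f_k(x) divided by Σ_j π_j f_j(x).
Exponential densities:
  p_I = 1.82·e^(−1.82·0.32) = 1.82·e^(−0.5824) = 1.01657
  p_II = 1.84·e^(−1.84·0.32) = 1.84·e^(−0.5888) = 1.02119
  p_III = 2.11·e^(−2.11·0.32) = 2.11·e^(−0.6752) = 1.07411
Multiply by the mixture weights:
  π_I·p_I = 0.42 × 1.01657 = 0.42696
  π_II·p_II = 0.44 × 1.02119 = 0.449322
  π_III·p_III = 0.14 × 1.07411 = 0.150375
Normaliser: 0.42696 + 0.449322 + 0.150375 = 1.02666
P(Species III | x) = 0.150375 / 1.02666 ≈ 0.1465

0.1465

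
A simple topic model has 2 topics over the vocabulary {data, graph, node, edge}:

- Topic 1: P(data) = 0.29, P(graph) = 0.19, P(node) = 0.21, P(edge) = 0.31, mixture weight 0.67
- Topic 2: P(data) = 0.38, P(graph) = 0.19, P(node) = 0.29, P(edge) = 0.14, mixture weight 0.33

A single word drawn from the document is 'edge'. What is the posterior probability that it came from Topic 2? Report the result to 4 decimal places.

Apply Bayes' rule: the posterior for each component is proportional to its prior times its likelihood at x.
Component likelihoods at x = 'edge':
  p_1 = P(edge | comp) = 0.31
  p_2 = P(edge | comp) = 0.14
Prior × likelihood for each component:
  π_1·p_1 = 0.67 × 0.31 = 0.2077
  π_2·p_2 = 0.33 × 0.14 = 0.0462
Denominator: 0.2077 + 0.0462 = 0.2539
Responsibility of Topic 2: 0.0462 / 0.2539 ≈ 0.1820

0.1820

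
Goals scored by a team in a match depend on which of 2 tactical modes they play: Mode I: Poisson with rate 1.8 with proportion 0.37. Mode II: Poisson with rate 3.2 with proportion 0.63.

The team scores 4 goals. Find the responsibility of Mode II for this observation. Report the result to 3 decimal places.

Apply Bayes' rule: the posterior for each component is proportional to its prior times its likelihood at x.
Component likelihoods at x = 4 goals:
  p_I = 0.0723017
  p_II = 0.178093
Prior × likelihood for each component:
  w_I·p_I = 0.37 × 0.0723017 = 0.0267516
  w_II·p_II = 0.63 × 0.178093 = 0.112198
Evidence: 0.0267516 + 0.112198 = 0.13895
P(Mode II | the observation) = 0.112198 / 0.13895 ≈ 0.807

0.807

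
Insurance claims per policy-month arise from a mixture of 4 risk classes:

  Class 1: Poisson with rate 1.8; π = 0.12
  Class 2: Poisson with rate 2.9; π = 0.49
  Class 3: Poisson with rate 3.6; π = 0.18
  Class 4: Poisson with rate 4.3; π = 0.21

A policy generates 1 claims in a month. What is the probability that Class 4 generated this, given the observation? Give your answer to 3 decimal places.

0.085

Posterior ∝ prior × likelihood, so P(k | x) ∝ w_k f_k(x); normalise over all components.
Component likelihoods at x = 1 claims:
  f_1 = 0.297538
  f_2 = 0.159567
  f_3 = 0.0983654
  f_4 = 0.0583448
Weight by the priors:
  w_1·f_1 = 0.12 × 0.297538 = 0.0357046
  w_2·f_2 = 0.49 × 0.159567 = 0.078188
  w_3·f_3 = 0.18 × 0.0983654 = 0.0177058
  w_4·f_4 = 0.21 × 0.0583448 = 0.0122524
Evidence: 0.0357046 + 0.078188 + 0.0177058 + 0.0122524 = 0.143851
P(Class 4 | 1 claims) = 0.0122524 / 0.143851 ≈ 0.085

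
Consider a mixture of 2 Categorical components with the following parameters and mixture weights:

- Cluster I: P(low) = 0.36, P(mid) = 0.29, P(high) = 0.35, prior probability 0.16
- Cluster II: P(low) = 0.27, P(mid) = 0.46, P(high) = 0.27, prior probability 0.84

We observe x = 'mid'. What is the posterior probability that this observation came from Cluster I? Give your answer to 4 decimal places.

Apply Bayes' rule: the posterior for each component is proportional to its prior times its likelihood at x.
Component likelihoods at x = 'mid':
  f_I = P(mid | comp) = 0.29
  f_II = P(mid | comp) = 0.46
Prior × likelihood for each component:
  π_I·f_I = 0.16 × 0.29 = 0.0464
  π_II·f_II = 0.84 × 0.46 = 0.3864
Evidence: 0.0464 + 0.3864 = 0.4328
So the posterior for Cluster I is 0.0464 / 0.4328 ≈ 0.1072.

0.1072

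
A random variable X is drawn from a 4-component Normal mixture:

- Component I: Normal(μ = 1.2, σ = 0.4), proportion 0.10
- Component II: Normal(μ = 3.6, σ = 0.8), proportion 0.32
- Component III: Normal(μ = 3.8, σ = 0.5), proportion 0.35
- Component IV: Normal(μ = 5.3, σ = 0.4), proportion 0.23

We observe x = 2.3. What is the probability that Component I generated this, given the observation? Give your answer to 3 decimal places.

By Bayes' theorem, P(k | x) = P(Z=k) f_k(x) / Σ_j P(Z=j) f_j(x).
Normal densities:
  L_I = (1/(0.4·√(2π)))·exp(−(2.3−1.2)²/(2·0.4²)) = 0.997356·exp(-3.78125) = 0.0227339
  L_II = (1/(0.8·√(2π)))·exp(−(2.3−3.6)²/(2·0.8²)) = 0.498678·exp(-1.32031) = 0.133173
  L_III = (1/(0.5·√(2π)))·exp(−(2.3−3.8)²/(2·0.5²)) = 0.797885·exp(-4.50000) = 0.0088637
  L_IV = (1/(0.4·√(2π)))·exp(−(2.3−5.3)²/(2·0.4²)) = 0.997356·exp(-28.12500) = 6.0858e-13
Multiply by the mixture weights:
  P(Z=I)·L_I = 0.10 × 0.0227339 = 0.00227339
  P(Z=II)·L_II = 0.32 × 0.133173 = 0.0426153
  P(Z=III)·L_III = 0.35 × 0.0088637 = 0.00310229
  P(Z=IV)·L_IV = 0.23 × 6.0858e-13 = 1.39973e-13
Evidence: 0.00227339 + 0.0426153 + 0.00310229 + 1.39973e-13 = 0.047991
P(Component I | x) ≈ 0.047

0.047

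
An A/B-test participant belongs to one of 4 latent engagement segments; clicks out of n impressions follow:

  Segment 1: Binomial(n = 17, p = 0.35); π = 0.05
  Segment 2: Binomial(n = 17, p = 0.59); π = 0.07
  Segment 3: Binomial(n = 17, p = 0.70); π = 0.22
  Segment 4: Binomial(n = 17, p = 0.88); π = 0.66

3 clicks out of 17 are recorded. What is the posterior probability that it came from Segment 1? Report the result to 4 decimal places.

0.9888

The responsibility of component k is π_k f_k(x) divided by Σ_j π_j f_j(x).
Evaluate each component's likelihood at the observed value:
  L_1 = 0.0700648
  L_2 = 0.000529711
  L_3 = 1.11558e-05
  L_4 = 5.94969e-11
Weight by the priors:
  π_1·L_1 = 0.05 × 0.0700648 = 0.00350324
  π_2·L_2 = 0.07 × 0.000529711 = 3.70798e-05
  π_3·L_3 = 0.22 × 1.11558e-05 = 2.45428e-06
  π_4·L_4 = 0.66 × 5.94969e-11 = 3.9268e-11
Denominator: 0.00350324 + 3.70798e-05 + 2.45428e-06 + 3.9268e-11 = 0.00354278
P(Segment 1 | 3 clicks out of 17) ≈ 0.9888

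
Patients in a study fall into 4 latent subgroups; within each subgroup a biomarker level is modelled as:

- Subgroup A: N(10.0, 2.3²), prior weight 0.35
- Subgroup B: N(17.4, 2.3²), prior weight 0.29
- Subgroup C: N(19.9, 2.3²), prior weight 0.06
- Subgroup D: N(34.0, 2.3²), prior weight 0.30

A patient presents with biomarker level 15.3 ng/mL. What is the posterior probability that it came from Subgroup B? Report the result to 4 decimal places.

By Bayes' theorem, P(k | x) = P(Z=k) f_k(x) / Σ_j P(Z=j) f_j(x).
Evaluate each component's likelihood at the observed value:
  L_A = 0.0121934
  L_B = 0.114329
  L_C = 0.0234743
  L_D = 7.67163e-16
Weight by the priors:
  P(Z=A)·L_A = 0.35 × 0.0121934 = 0.0042677
  P(Z=B)·L_B = 0.29 × 0.114329 = 0.0331555
  P(Z=C)·L_C = 0.06 × 0.0234743 = 0.00140846
  P(Z=D)·L_D = 0.30 × 7.67163e-16 = 2.30149e-16
Marginal: 0.0042677 + 0.0331555 + 0.00140846 + 2.30149e-16 = 0.0388317
Responsibility of Subgroup B: 0.0331555 / 0.0388317 ≈ 0.8538

0.8538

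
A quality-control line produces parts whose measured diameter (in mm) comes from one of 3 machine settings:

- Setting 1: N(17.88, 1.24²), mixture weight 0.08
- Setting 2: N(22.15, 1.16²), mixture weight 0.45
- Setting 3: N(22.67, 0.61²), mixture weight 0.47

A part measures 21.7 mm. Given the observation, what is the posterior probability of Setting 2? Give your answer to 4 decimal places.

Apply Bayes' rule: the posterior for each component is proportional to its prior times its likelihood at x.
Normal densities:
  f_1 = (1/(1.24·√(2π)))·exp(−(21.7−17.88)²/(2·1.24²)) = 0.321728·exp(-4.74519) = 0.00279692
  f_2 = (1/(1.16·√(2π)))·exp(−(21.7−22.15)²/(2·1.16²)) = 0.343916·exp(-0.07525) = 0.318987
  f_3 = (1/(0.61·√(2π)))·exp(−(21.7−22.67)²/(2·0.61²)) = 0.654004·exp(-1.26431) = 0.184713
Weight by the priors:
  P(Z=1)·f_1 = 0.08 × 0.00279692 = 0.000223753
  P(Z=2)·f_2 = 0.45 × 0.318987 = 0.143544
  P(Z=3)·f_3 = 0.47 × 0.184713 = 0.086815
Marginal: 0.000223753 + 0.143544 + 0.086815 = 0.230583
P(Setting 2 | data) = 0.143544 / 0.230583 ≈ 0.6225

0.6225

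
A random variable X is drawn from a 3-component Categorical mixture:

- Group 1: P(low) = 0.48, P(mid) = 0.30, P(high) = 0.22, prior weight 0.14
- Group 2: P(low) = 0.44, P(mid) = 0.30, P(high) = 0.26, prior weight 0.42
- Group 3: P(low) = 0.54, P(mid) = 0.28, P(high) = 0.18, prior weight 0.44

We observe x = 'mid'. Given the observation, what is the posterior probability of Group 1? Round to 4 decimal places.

0.1442

P(component k | x) = π_k·f_k(x) / marginal(x), where marginal(x) = Σ_j π_j·f_j(x).
Component likelihoods at x = 'mid':
  L_1 = 0.3
  L_2 = 0.3
  L_3 = 0.28
Multiply by the mixture weights:
  π_1·L_1 = 0.14 × 0.3 = 0.042
  π_2·L_2 = 0.42 × 0.3 = 0.126
  π_3·L_3 = 0.44 × 0.28 = 0.1232
Denominator: 0.042 + 0.126 + 0.1232 = 0.2912
P(Group 1 | the observation) ≈ 0.1442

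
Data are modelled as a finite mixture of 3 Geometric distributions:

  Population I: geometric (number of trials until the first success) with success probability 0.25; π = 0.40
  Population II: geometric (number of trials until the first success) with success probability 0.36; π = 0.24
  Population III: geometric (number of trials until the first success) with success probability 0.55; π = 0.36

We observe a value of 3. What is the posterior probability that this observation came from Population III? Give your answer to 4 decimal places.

0.3044

Apply Bayes' rule: the posterior for each component is proportional to its prior times its likelihood at x.
Geometric probabilities:
  L_I = 0.140625
  L_II = 0.147456
  L_III = 0.111375
Multiply by the mixture weights:
  P(Z=I)·L_I = 0.40 × 0.140625 = 0.05625
  P(Z=II)·L_II = 0.24 × 0.147456 = 0.0353894
  P(Z=III)·L_III = 0.36 × 0.111375 = 0.040095
Marginal: 0.05625 + 0.0353894 + 0.040095 = 0.131734
P(Population III | the observation) ≈ 0.3044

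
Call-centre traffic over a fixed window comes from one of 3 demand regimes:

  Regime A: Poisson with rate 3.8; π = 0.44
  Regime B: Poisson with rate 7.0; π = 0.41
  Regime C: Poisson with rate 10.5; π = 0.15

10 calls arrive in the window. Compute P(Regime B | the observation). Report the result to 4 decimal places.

Apply Bayes' rule: the posterior for each component is proportional to its prior times its likelihood at x.
Poisson probabilities:
  p_A = e^(−3.8)·3.8^10/10! = 0.00387038
  p_B = e^(−7.0)·7.0^10/10! = 0.0709833
  p_C = e^(−10.5)·10.5^10/10! = 0.123606
Multiply by the mixture weights:
  w_A·p_A = 0.44 × 0.00387038 = 0.00170297
  w_B·p_B = 0.41 × 0.0709833 = 0.0291031
  w_C·p_C = 0.15 × 0.123606 = 0.0185408
Marginal: 0.00170297 + 0.0291031 + 0.0185408 = 0.0493469
So the posterior for Regime B is 0.0291031 / 0.0493469 ≈ 0.5898.

0.5898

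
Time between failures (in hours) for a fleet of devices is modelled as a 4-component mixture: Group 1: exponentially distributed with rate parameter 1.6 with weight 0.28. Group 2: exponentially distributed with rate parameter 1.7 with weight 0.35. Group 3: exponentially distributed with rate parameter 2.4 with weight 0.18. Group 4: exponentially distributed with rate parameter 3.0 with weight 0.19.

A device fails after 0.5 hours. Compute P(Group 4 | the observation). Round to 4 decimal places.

0.1784

Posterior ∝ prior × likelihood, so P(k | x) ∝ w_k f_k(x); normalise over all components.
Component likelihoods at x = 0.5 hours:
  p_1 = 1.6·e^(−1.6·0.5) = 1.6·e^(−0.8000) = 0.718926
  p_2 = 1.7·e^(−1.7·0.5) = 1.7·e^(−0.8500) = 0.726605
  p_3 = 2.4·e^(−2.4·0.5) = 2.4·e^(−1.2000) = 0.722866
  p_4 = 3.0·e^(−3.0·0.5) = 3.0·e^(−1.5000) = 0.66939
Weight by the priors:
  w_1·p_1 = 0.28 × 0.718926 = 0.201299
  w_2·p_2 = 0.35 × 0.726605 = 0.254312
  w_3·p_3 = 0.18 × 0.722866 = 0.130116
  w_4·p_4 = 0.19 × 0.66939 = 0.127184
Marginal: 0.201299 + 0.254312 + 0.130116 + 0.127184 = 0.712911
P(Group 4 | x) = 0.127184 / 0.712911 ≈ 0.1784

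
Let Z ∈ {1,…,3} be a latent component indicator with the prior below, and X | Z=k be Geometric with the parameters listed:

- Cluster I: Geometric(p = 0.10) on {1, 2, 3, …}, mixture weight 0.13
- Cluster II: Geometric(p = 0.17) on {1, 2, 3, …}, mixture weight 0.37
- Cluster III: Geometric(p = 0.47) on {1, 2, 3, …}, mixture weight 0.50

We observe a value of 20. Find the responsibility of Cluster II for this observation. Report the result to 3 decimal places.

P(component k | x) = P(Z=k)·f_k(x) / marginal(x), where marginal(x) = Σ_j P(Z=j)·f_j(x).
Geometric probabilities:
  p_I = 0.0135085
  p_II = 0.00493097
  p_III = 2.71231e-06
Unnormalised posteriors:
  P(Z=I)·p_I = 0.13 × 0.0135085 = 0.00175611
  P(Z=II)·p_II = 0.37 × 0.00493097 = 0.00182446
  P(Z=III)·p_III = 0.50 × 2.71231e-06 = 1.35616e-06
Marginal: 0.00175611 + 0.00182446 + 1.35616e-06 = 0.00358192
P(Cluster II | data) ≈ 0.509

0.509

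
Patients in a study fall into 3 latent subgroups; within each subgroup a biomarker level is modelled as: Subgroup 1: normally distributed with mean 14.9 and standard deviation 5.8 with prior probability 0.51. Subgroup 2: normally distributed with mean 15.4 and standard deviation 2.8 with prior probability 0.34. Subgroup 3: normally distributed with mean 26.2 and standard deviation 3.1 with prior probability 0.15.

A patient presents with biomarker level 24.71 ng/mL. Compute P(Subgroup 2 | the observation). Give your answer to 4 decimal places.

0.0075

P(component k | x) = w_k·f_k(x) / marginal(x), where marginal(x) = Σ_j w_j·f_j(x).
Evaluate each component's likelihood at the observed value:
  p_1 = (1/(5.8·√(2π)))·exp(−(24.71−14.9)²/(2·5.8²)) = 0.068783·exp(-1.43038) = 0.0164541
  p_2 = (1/(2.8·√(2π)))·exp(−(24.71−15.4)²/(2·2.8²)) = 0.142479·exp(-5.52781) = 0.000566309
  p_3 = (1/(3.1·√(2π)))·exp(−(24.71−26.2)²/(2·3.1²)) = 0.128691·exp(-0.11551) = 0.114652
Multiply by the mixture weights:
  w_1·p_1 = 0.51 × 0.0164541 = 0.00839161
  w_2·p_2 = 0.34 × 0.000566309 = 0.000192545
  w_3·p_3 = 0.15 × 0.114652 = 0.0171979
Marginal: 0.00839161 + 0.000192545 + 0.0171979 = 0.025782
P(Subgroup 2 | the observation) = 0.000192545 / 0.025782 ≈ 0.0075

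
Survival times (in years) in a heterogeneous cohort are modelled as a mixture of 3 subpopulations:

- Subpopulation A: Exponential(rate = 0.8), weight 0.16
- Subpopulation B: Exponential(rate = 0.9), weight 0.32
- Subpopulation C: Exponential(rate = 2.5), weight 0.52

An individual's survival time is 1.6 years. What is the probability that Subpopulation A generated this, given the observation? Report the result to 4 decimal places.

P(component k | x) = π_k·f_k(x) / marginal(x), where marginal(x) = Σ_j π_j·f_j(x).
Component likelihoods at x = 1.6 years:
  f_A = 0.8·e^(−0.8·1.6) = 0.8·e^(−1.2800) = 0.22243
  f_B = 0.9·e^(−0.9·1.6) = 0.9·e^(−1.4400) = 0.213235
  f_C = 2.5·e^(−2.5·1.6) = 2.5·e^(−4.0000) = 0.0457891
Prior × likelihood for each component:
  π_A·f_A = 0.16 × 0.22243 = 0.0355888
  π_B·f_B = 0.32 × 0.213235 = 0.0682352
  π_C·f_C = 0.52 × 0.0457891 = 0.0238103
Evidence: 0.0355888 + 0.0682352 + 0.0238103 = 0.127634
Responsibility of Subpopulation A: 0.0355888 / 0.127634 ≈ 0.2788

0.2788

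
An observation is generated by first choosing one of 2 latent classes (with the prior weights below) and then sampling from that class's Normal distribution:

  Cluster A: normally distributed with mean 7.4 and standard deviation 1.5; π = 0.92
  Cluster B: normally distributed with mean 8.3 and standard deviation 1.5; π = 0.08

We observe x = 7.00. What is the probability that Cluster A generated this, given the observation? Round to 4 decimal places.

0.9417

P(component k | x) = P(Z=k)·f_k(x) / marginal(x), where marginal(x) = Σ_j P(Z=j)·f_j(x).
Component likelihoods at x = 7.00:
  L_A = 0.256671
  L_B = 0.182691
Prior × likelihood for each component:
  P(Z=A)·L_A = 0.92 × 0.256671 = 0.236138
  P(Z=B)·L_B = 0.08 × 0.182691 = 0.0146153
Normaliser: 0.236138 + 0.0146153 = 0.250753
P(Cluster A | 7.00) = 0.236138 / 0.250753 ≈ 0.9417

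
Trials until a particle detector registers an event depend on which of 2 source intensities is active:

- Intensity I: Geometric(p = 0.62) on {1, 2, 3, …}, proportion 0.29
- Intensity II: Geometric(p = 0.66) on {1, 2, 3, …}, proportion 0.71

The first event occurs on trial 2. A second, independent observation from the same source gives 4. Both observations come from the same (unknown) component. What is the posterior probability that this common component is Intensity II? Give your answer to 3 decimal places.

0.640

The responsibility of component k is π_k f_k(x) divided by Σ_j π_j f_j(x).
Since both observations come from the same component, the likelihood for component k is f_k(x₁)·f_k(x₂).
  f_I = [0.62·(1−0.62)^1 = 0.62·0.38 = 0.2356] × [0.0340206] = 0.00801526
  f_II = [0.66·(1−0.66)^1 = 0.66·0.34 = 0.2244] × [0.0259406] = 0.00582108
Weight by the priors:
  π_I·f_I = 0.29 × 0.00801526 = 0.00232443
  π_II·f_II = 0.71 × 0.00582108 = 0.00413297
Evidence: 0.00232443 + 0.00413297 = 0.00645739
P(Intensity II | data) ≈ 0.640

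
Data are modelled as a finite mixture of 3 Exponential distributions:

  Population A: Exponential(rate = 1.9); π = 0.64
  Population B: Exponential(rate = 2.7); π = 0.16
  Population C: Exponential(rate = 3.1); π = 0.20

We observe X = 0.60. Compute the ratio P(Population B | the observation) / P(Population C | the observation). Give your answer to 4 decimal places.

0.8858

Posterior odds = (P(Z=i) f_i(x)) / (P(Z=j) f_j(x)); the normalising sum cancels.
Component likelihoods at x = 0.60:
  p_A = 1.9·e^(−1.9·0.60) = 1.9·e^(−1.1400) = 0.607656
  p_B = 2.7·e^(−2.7·0.60) = 2.7·e^(−1.6200) = 0.534326
  p_C = 3.1·e^(−3.1·0.60) = 3.1·e^(−1.8600) = 0.482585
0.0854922 / 0.096517 ≈ 0.8858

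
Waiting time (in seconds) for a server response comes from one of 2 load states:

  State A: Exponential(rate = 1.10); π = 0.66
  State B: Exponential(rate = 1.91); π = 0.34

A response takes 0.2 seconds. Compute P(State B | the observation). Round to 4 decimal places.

The responsibility of component k is π_k f_k(x) divided by Σ_j π_j f_j(x).
Component likelihoods at x = 0.2 seconds:
  f_A = 1.10·e^(−1.10·0.2) = 1.10·e^(−0.2200) = 0.882771
  f_B = 1.91·e^(−1.91·0.2) = 1.91·e^(−0.3820) = 1.30357
Unnormalised posteriors:
  π_A·f_A = 0.66 × 0.882771 = 0.582629
  π_B·f_B = 0.34 × 1.30357 = 0.443212
Normaliser: 0.582629 + 0.443212 = 1.02584
So the posterior for State B is 0.443212 / 1.02584 ≈ 0.4320.

0.4320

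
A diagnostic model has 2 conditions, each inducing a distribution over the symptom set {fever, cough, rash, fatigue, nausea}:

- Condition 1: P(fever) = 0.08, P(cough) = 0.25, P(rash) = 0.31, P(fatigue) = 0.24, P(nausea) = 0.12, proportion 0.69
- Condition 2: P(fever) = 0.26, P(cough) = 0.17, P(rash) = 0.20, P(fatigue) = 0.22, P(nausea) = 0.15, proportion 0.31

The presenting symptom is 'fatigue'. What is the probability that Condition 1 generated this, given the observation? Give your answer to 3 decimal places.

P(component k | x) = w_k·f_k(x) / marginal(x), where marginal(x) = Σ_j w_j·f_j(x).
Component likelihoods at x = 'fatigue':
  f_1 = 0.24
  f_2 = 0.22
Prior × likelihood for each component:
  w_1·f_1 = 0.69 × 0.24 = 0.1656
  w_2·f_2 = 0.31 × 0.22 = 0.0682
Normaliser: 0.1656 + 0.0682 = 0.2338
Responsibility of Condition 1: 0.1656 / 0.2338 ≈ 0.708

0.708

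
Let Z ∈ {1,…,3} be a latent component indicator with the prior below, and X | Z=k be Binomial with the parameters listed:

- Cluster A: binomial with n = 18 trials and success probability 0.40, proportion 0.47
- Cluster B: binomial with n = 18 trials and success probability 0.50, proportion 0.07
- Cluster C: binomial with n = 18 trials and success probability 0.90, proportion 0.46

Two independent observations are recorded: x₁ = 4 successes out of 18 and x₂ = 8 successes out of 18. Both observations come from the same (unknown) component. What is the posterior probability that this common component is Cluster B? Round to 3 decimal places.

Posterior ∝ prior × likelihood, so P(k | x) ∝ π_k f_k(x); normalise over all components.
Since both observations come from the same component, the likelihood for component k is f_k(x₁)·f_k(x₂).
  p_A = [C(18,4)·0.40^4·0.60^14 = 3060·0.0256·0.000783642 = 0.0613874] × [0.1734] = 0.0106446
  p_B = [C(18,4)·0.50^4·0.50^14 = 3060·0.0625·6.10352e-05 = 0.011673] × [0.166924] = 0.00194849
  p_C = [C(18,4)·0.90^4·0.10^14 = 3060·0.6561·1e-14 = 2.00767e-11] × [1.88364e-06] = 3.78172e-17
Weight by the priors:
  π_A·p_A = 0.47 × 0.0106446 = 0.00500296
  π_B·p_B = 0.07 × 0.00194849 = 0.000136395
  π_C·p_C = 0.46 × 3.78172e-17 = 1.73959e-17
Sum: 0.00500296 + 0.000136395 + 1.73959e-17 = 0.00513935
P(Cluster B | data) ≈ 0.027

0.027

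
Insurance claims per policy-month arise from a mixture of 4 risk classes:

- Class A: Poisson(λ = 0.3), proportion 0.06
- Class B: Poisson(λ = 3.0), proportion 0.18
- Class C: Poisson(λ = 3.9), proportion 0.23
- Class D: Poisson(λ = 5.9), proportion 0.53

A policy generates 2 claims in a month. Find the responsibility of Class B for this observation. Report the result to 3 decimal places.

Posterior ∝ prior × likelihood, so P(k | x) ∝ w_k f_k(x); normalise over all components.
Evaluate each component's likelihood at the observed value:
  f_A = e^(−0.3)·0.3^2/2! = 0.0333368
  f_B = e^(−3.0)·3.0^2/2! = 0.224042
  f_C = e^(−3.9)·3.9^2/2! = 0.15394
  f_D = e^(−5.9)·5.9^2/2! = 0.04768
Unnormalised posteriors:
  w_A·f_A = 0.06 × 0.0333368 = 0.00200021
  w_B·f_B = 0.18 × 0.224042 = 0.0403275
  w_C·f_C = 0.23 × 0.15394 = 0.0354061
  w_D·f_D = 0.53 × 0.04768 = 0.0252704
Evidence: 0.00200021 + 0.0403275 + 0.0354061 + 0.0252704 = 0.103004
P(Class B | 2 claims) = 0.0403275 / 0.103004 ≈ 0.392

0.392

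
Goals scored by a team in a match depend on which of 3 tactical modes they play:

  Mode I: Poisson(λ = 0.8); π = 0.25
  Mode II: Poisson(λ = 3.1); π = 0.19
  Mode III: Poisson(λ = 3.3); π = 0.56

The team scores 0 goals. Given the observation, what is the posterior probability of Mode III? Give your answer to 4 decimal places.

The responsibility of component k is w_k f_k(x) divided by Σ_j w_j f_j(x).
Component likelihoods at x = 0 goals:
  f_I = e^(−0.8)·0.8^0/0! = 0.449329
  f_II = e^(−3.1)·3.1^0/0! = 0.0450492
  f_III = e^(−3.3)·3.3^0/0! = 0.0368832
Multiply by the mixture weights:
  w_I·f_I = 0.25 × 0.449329 = 0.112332
  w_II·f_II = 0.19 × 0.0450492 = 0.00855935
  w_III·f_III = 0.56 × 0.0368832 = 0.0206546
Denominator: 0.112332 + 0.00855935 + 0.0206546 = 0.141546
Responsibility of Mode III: 0.0206546 / 0.141546 ≈ 0.1459

0.1459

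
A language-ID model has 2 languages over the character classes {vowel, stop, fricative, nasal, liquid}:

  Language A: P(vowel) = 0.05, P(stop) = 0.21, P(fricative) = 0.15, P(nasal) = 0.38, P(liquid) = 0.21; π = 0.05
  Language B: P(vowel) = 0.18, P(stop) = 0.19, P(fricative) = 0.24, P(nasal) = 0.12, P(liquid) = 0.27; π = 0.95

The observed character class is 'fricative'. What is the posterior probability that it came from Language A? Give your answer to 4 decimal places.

0.0318

Posterior ∝ prior × likelihood, so P(k | x) ∝ π_k f_k(x); normalise over all components.
Component likelihoods at x = 'fricative':
  p_A = 0.15
  p_B = 0.24
Multiply by the mixture weights:
  π_A·p_A = 0.05 × 0.15 = 0.0075
  π_B·p_B = 0.95 × 0.24 = 0.228
Marginal: 0.0075 + 0.228 = 0.2355
Responsibility of Language A: 0.0075 / 0.2355 ≈ 0.0318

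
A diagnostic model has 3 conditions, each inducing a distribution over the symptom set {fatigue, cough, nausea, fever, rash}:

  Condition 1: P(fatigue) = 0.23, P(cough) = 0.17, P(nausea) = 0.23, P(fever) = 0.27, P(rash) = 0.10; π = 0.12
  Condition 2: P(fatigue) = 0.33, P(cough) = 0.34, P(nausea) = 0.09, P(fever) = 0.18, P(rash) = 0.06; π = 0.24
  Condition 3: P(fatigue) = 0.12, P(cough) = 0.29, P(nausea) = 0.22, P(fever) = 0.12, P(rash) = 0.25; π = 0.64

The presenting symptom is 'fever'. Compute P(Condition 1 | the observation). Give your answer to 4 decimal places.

0.2126

By Bayes' theorem, P(k | x) = P(Z=k) f_k(x) / Σ_j P(Z=j) f_j(x).
Component likelihoods at x = 'fever':
  L_1 = 0.27
  L_2 = 0.18
  L_3 = 0.12
Multiply by the mixture weights:
  P(Z=1)·L_1 = 0.12 × 0.27 = 0.0324
  P(Z=2)·L_2 = 0.24 × 0.18 = 0.0432
  P(Z=3)·L_3 = 0.64 × 0.12 = 0.0768
Evidence: 0.0324 + 0.0432 + 0.0768 = 0.1524
So the posterior for Condition 1 is 0.0324 / 0.1524 ≈ 0.2126.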